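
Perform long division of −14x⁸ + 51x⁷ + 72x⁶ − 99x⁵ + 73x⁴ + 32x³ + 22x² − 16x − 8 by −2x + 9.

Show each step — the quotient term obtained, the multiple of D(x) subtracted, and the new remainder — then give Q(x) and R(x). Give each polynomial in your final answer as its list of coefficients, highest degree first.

Step 1: lead(−14x⁸ + 51x⁷ + 72x⁶ − 99x⁵ + 73x⁴ + 32x³ + 22x² − 16x − 8) ÷ lead(D) = −14x⁸ ÷ −2x = 7x⁷. Subtract (7x⁷)·D = −14x⁸ + 63x⁷. Remainder: −12x⁷ + 72x⁶ − 99x⁵ + 73x⁴ + 32x³ + 22x² − 16x − 8.
Step 2: lead(−12x⁷ + 72x⁶ − 99x⁵ + 73x⁴ + 32x³ + 22x² − 16x − 8) ÷ lead(D) = −12x⁷ ÷ −2x = 6x⁶. Subtract (6x⁶)·D = −12x⁷ + 54x⁶. Remainder: 18x⁶ − 99x⁵ + 73x⁴ + 32x³ + 22x² − 16x − 8.
Step 3: lead(18x⁶ − 99x⁵ + 73x⁴ + 32x³ + 22x² − 16x − 8) ÷ lead(D) = 18x⁶ ÷ −2x = −9x⁵. Subtract (−9x⁵)·D = 18x⁶ − 81x⁵. Remainder: −18x⁵ + 73x⁴ + 32x³ + 22x² − 16x − 8.
Step 4: lead(−18x⁵ + 73x⁴ + 32x³ + 22x² − 16x − 8) ÷ lead(D) = −18x⁵ ÷ −2x = 9x⁴. Subtract (9x⁴)·D = −18x⁵ + 81x⁴. Remainder: −8x⁴ + 32x³ + 22x² − 16x − 8.
Step 5: lead(−8x⁴ + 32x³ + 22x² − 16x − 8) ÷ lead(D) = −8x⁴ ÷ −2x = 4x³. Subtract (4x³)·D = −8x⁴ + 36x³. Remainder: −4x³ + 22x² − 16x − 8.
Step 6: lead(−4x³ + 22x² − 16x − 8) ÷ lead(D) = −4x³ ÷ −2x = 2x². Subtract (2x²)·D = −4x³ + 18x². Remainder: 4x² − 16x − 8.
Step 7: lead(4x² − 16x − 8) ÷ lead(D) = 4x² ÷ −2x = −2x. Subtract (−2x)·D = 4x² − 18x. Remainder: 2x − 8.
Step 8: lead(2x − 8) ÷ lead(D) = 2x ÷ −2x = −1. Subtract (−1)·D = 2x − 9. Remainder: 1.

Q = [7, 6, -9, 9, 4, 2, -2, -1]; R = [1]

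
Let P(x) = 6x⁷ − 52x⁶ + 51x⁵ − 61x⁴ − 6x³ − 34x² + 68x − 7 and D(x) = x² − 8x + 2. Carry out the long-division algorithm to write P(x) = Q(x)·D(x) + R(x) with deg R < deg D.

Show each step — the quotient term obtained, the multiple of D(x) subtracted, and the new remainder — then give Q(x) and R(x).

Q(x) = 6x⁵ − 4x⁴ + 7x³ + 3x² + 4x − 8; R(x) = −4x + 9

Step 1: lead(6x⁷ − 52x⁶ + 51x⁵ − 61x⁴ − 6x³ − 34x² + 68x − 7) ÷ lead(D) = 6x⁷ ÷ x² = 6x⁵. Subtract (6x⁵)·D = 6x⁷ − 48x⁶ + 12x⁵. Remainder: −4x⁶ + 39x⁵ − 61x⁴ − 6x³ − 34x² + 68x − 7.
Step 2: lead(−4x⁶ + 39x⁵ − 61x⁴ − 6x³ − 34x² + 68x − 7) ÷ lead(D) = −4x⁶ ÷ x² = −4x⁴. Subtract (−4x⁴)·D = −4x⁶ + 32x⁵ − 8x⁴. Remainder: 7x⁵ − 53x⁴ − 6x³ − 34x² + 68x − 7.
Step 3: lead(7x⁵ − 53x⁴ − 6x³ − 34x² + 68x − 7) ÷ lead(D) = 7x⁵ ÷ x² = 7x³. Subtract (7x³)·D = 7x⁵ − 56x⁴ + 14x³. Remainder: 3x⁴ − 20x³ − 34x² + 68x − 7.
Step 4: lead(3x⁴ − 20x³ − 34x² + 68x − 7) ÷ lead(D) = 3x⁴ ÷ x² = 3x². Subtract (3x²)·D = 3x⁴ − 24x³ + 6x². Remainder: 4x³ − 40x² + 68x − 7.
Step 5: lead(4x³ − 40x² + 68x − 7) ÷ lead(D) = 4x³ ÷ x² = 4x. Subtract (4x)·D = 4x³ − 32x² + 8x. Remainder: −8x² + 60x − 7.
Step 6: lead(−8x² + 60x − 7) ÷ lead(D) = −8x² ÷ x² = −8. Subtract (−8)·D = −8x² + 64x − 16. Remainder: −4x + 9.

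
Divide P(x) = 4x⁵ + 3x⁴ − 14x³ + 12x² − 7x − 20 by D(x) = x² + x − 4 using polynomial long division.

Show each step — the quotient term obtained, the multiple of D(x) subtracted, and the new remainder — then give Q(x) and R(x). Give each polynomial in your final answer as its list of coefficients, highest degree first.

Step 1: lead(4x⁵ + 3x⁴ − 14x³ + 12x² − 7x − 20) ÷ lead(D) = 4x⁵ ÷ x² = 4x³. Subtract (4x³)·D = 4x⁵ + 4x⁴ − 16x³. Remainder: −x⁴ + 2x³ + 12x² − 7x − 20.
Step 2: lead(−x⁴ + 2x³ + 12x² − 7x − 20) ÷ lead(D) = −x⁴ ÷ x² = −x². Subtract (−x²)·D = −x⁴ − x³ + 4x². Remainder: 3x³ + 8x² − 7x − 20.
Step 3: lead(3x³ + 8x² − 7x − 20) ÷ lead(D) = 3x³ ÷ x² = 3x. Subtract (3x)·D = 3x³ + 3x² − 12x. Remainder: 5x² + 5x − 20.
Step 4: lead(5x² + 5x − 20) ÷ lead(D) = 5x² ÷ x² = 5. Subtract (5)·D = 5x² + 5x − 20. Remainder: 0.

Q = [4, -1, 3, 5]; R = [0]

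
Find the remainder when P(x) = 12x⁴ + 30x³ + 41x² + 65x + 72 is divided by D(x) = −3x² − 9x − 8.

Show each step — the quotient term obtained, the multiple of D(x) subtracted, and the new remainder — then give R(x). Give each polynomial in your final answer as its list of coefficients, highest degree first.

Step 1: lead(12x⁴ + 30x³ + 41x² + 65x + 72) ÷ lead(D) = 12x⁴ ÷ −3x² = −4x². Subtract (−4x²)·D = 12x⁴ + 36x³ + 32x². Remainder: −6x³ + 9x² + 65x + 72.
Step 2: lead(−6x³ + 9x² + 65x + 72) ÷ lead(D) = −6x³ ÷ −3x² = 2x. Subtract (2x)·D = −6x³ − 18x² − 16x. Remainder: 27x² + 81x + 72.
Step 3: lead(27x² + 81x + 72) ÷ lead(D) = 27x² ÷ −3x² = −9. Subtract (−9)·D = 27x² + 81x + 72. Remainder: 0.

R = [0]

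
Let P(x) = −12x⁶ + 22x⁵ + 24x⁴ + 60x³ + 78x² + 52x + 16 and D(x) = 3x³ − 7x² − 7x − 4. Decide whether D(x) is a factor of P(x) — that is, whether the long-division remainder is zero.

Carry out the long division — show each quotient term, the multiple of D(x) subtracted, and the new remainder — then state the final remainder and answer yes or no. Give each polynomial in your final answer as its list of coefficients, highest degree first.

R = [0], so D(x) is a factor of P(x). yes

Step 1: lead(−12x⁶ + 22x⁵ + 24x⁴ + 60x³ + 78x² + 52x + 16) ÷ lead(D) = −12x⁶ ÷ 3x³ = −4x³. Subtract (−4x³)·D = −12x⁶ + 28x⁵ + 28x⁴ + 16x³. Remainder: −6x⁵ − 4x⁴ + 44x³ + 78x² + 52x + 16.
Step 2: lead(−6x⁵ − 4x⁴ + 44x³ + 78x² + 52x + 16) ÷ lead(D) = −6x⁵ ÷ 3x³ = −2x². Subtract (−2x²)·D = −6x⁵ + 14x⁴ + 14x³ + 8x². Remainder: −18x⁴ + 30x³ + 70x² + 52x + 16.
Step 3: lead(−18x⁴ + 30x³ + 70x² + 52x + 16) ÷ lead(D) = −18x⁴ ÷ 3x³ = −6x. Subtract (−6x)·D = −18x⁴ + 42x³ + 42x² + 24x. Remainder: −12x³ + 28x² + 28x + 16.
Step 4: lead(−12x³ + 28x² + 28x + 16) ÷ lead(D) = −12x³ ÷ 3x³ = −4. Subtract (−4)·D = −12x³ + 28x² + 28x + 16. Remainder: 0.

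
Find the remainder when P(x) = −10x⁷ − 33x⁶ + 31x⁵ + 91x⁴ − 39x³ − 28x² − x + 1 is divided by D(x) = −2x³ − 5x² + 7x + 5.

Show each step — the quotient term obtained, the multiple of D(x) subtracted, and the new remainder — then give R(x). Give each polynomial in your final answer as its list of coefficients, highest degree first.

R = [1, 6]

Step 1: lead(−10x⁷ − 33x⁶ + 31x⁵ + 91x⁴ − 39x³ − 28x² − x + 1) ÷ lead(D) = −10x⁷ ÷ −2x³ = 5x⁴. Subtract (5x⁴)·D = −10x⁷ − 25x⁶ + 35x⁵ + 25x⁴. Remainder: −8x⁶ − 4x⁵ + 66x⁴ − 39x³ − 28x² − x + 1.
Step 2: lead(−8x⁶ − 4x⁵ + 66x⁴ − 39x³ − 28x² − x + 1) ÷ lead(D) = −8x⁶ ÷ −2x³ = 4x³. Subtract (4x³)·D = −8x⁶ − 20x⁵ + 28x⁴ + 20x³. Remainder: 16x⁵ + 38x⁴ − 59x³ − 28x² − x + 1.
Step 3: lead(16x⁵ + 38x⁴ − 59x³ − 28x² − x + 1) ÷ lead(D) = 16x⁵ ÷ −2x³ = −8x². Subtract (−8x²)·D = 16x⁵ + 40x⁴ − 56x³ − 40x². Remainder: −2x⁴ − 3x³ + 12x² − x + 1.
Step 4: lead(−2x⁴ − 3x³ + 12x² − x + 1) ÷ lead(D) = −2x⁴ ÷ −2x³ = x. Subtract (x)·D = −2x⁴ − 5x³ + 7x² + 5x. Remainder: 2x³ + 5x² − 6x + 1.
Step 5: lead(2x³ + 5x² − 6x + 1) ÷ lead(D) = 2x³ ÷ −2x³ = −1. Subtract (−1)·D = 2x³ + 5x² − 7x − 5. Remainder: x + 6.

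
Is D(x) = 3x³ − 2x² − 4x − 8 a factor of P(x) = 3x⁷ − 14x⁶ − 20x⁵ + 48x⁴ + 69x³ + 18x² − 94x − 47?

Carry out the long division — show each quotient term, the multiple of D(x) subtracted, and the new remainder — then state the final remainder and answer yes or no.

R(x) = −2x + 9, so D(x) is not a factor of P(x). no

Step 1: lead(3x⁷ − 14x⁶ − 20x⁵ + 48x⁴ + 69x³ + 18x² − 94x − 47) ÷ lead(D) = 3x⁷ ÷ 3x³ = x⁴. Subtract (x⁴)·D = 3x⁷ − 2x⁶ − 4x⁵ − 8x⁴. Remainder: −12x⁶ − 16x⁵ + 56x⁴ + 69x³ + 18x² − 94x − 47.
Step 2: lead(−12x⁶ − 16x⁵ + 56x⁴ + 69x³ + 18x² − 94x − 47) ÷ lead(D) = −12x⁶ ÷ 3x³ = −4x³. Subtract (−4x³)·D = −12x⁶ + 8x⁵ + 16x⁴ + 32x³. Remainder: −24x⁵ + 40x⁴ + 37x³ + 18x² − 94x − 47.
Step 3: lead(−24x⁵ + 40x⁴ + 37x³ + 18x² − 94x − 47) ÷ lead(D) = −24x⁵ ÷ 3x³ = −8x². Subtract (−8x²)·D = −24x⁵ + 16x⁴ + 32x³ + 64x². Remainder: 24x⁴ + 5x³ − 46x² − 94x − 47.
Step 4: lead(24x⁴ + 5x³ − 46x² − 94x − 47) ÷ lead(D) = 24x⁴ ÷ 3x³ = 8x. Subtract (8x)·D = 24x⁴ − 16x³ − 32x² − 64x. Remainder: 21x³ − 14x² − 30x − 47.
Step 5: lead(21x³ − 14x² − 30x − 47) ÷ lead(D) = 21x³ ÷ 3x³ = 7. Subtract (7)·D = 21x³ − 14x² − 28x − 56. Remainder: −2x + 9.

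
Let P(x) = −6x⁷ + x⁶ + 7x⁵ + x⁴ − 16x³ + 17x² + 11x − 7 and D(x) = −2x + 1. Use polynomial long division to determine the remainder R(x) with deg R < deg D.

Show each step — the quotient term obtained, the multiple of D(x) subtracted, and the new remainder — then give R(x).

Step 1: lead(−6x⁷ + x⁶ + 7x⁵ + x⁴ − 16x³ + 17x² + 11x − 7) ÷ lead(D) = −6x⁷ ÷ −2x = 3x⁶. Subtract (3x⁶)·D = −6x⁷ + 3x⁶. Remainder: −2x⁶ + 7x⁵ + x⁴ − 16x³ + 17x² + 11x − 7.
Step 2: lead(−2x⁶ + 7x⁵ + x⁴ − 16x³ + 17x² + 11x − 7) ÷ lead(D) = −2x⁶ ÷ −2x = x⁵. Subtract (x⁵)·D = −2x⁶ + x⁵. Remainder: 6x⁵ + x⁴ − 16x³ + 17x² + 11x − 7.
Step 3: lead(6x⁵ + x⁴ − 16x³ + 17x² + 11x − 7) ÷ lead(D) = 6x⁵ ÷ −2x = −3x⁴. Subtract (−3x⁴)·D = 6x⁵ − 3x⁴. Remainder: 4x⁴ − 16x³ + 17x² + 11x − 7.
Step 4: lead(4x⁴ − 16x³ + 17x² + 11x − 7) ÷ lead(D) = 4x⁴ ÷ −2x = −2x³. Subtract (−2x³)·D = 4x⁴ − 2x³. Remainder: −14x³ + 17x² + 11x − 7.
Step 5: lead(−14x³ + 17x² + 11x − 7) ÷ lead(D) = −14x³ ÷ −2x = 7x². Subtract (7x²)·D = −14x³ + 7x². Remainder: 10x² + 11x − 7.
Step 6: lead(10x² + 11x − 7) ÷ lead(D) = 10x² ÷ −2x = −5x. Subtract (−5x)·D = 10x² − 5x. Remainder: 16x − 7.
Step 7: lead(16x − 7) ÷ lead(D) = 16x ÷ −2x = −8. Subtract (−8)·D = 16x − 8. Remainder: 1.

R(x) = 1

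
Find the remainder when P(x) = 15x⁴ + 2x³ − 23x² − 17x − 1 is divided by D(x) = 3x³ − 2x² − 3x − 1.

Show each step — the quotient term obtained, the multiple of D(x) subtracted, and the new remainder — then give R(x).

R(x) = 3

Step 1: lead(15x⁴ + 2x³ − 23x² − 17x − 1) ÷ lead(D) = 15x⁴ ÷ 3x³ = 5x. Subtract (5x)·D = 15x⁴ − 10x³ − 15x² − 5x. Remainder: 12x³ − 8x² − 12x − 1.
Step 2: lead(12x³ − 8x² − 12x − 1) ÷ lead(D) = 12x³ ÷ 3x³ = 4. Subtract (4)·D = 12x³ − 8x² − 12x − 4. Remainder: 3.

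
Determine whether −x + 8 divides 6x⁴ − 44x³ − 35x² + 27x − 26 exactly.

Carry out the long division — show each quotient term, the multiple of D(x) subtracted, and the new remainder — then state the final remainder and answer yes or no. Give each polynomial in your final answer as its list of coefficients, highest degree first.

Step 1: lead(6x⁴ − 44x³ − 35x² + 27x − 26) ÷ lead(D) = 6x⁴ ÷ −x = −6x³. Subtract (−6x³)·D = 6x⁴ − 48x³. Remainder: 4x³ − 35x² + 27x − 26.
Step 2: lead(4x³ − 35x² + 27x − 26) ÷ lead(D) = 4x³ ÷ −x = −4x². Subtract (−4x²)·D = 4x³ − 32x². Remainder: −3x² + 27x − 26.
Step 3: lead(−3x² + 27x − 26) ÷ lead(D) = −3x² ÷ −x = 3x. Subtract (3x)·D = −3x² + 24x. Remainder: 3x − 26.
Step 4: lead(3x − 26) ÷ lead(D) = 3x ÷ −x = −3. Subtract (−3)·D = 3x − 24. Remainder: −2.

R = [-2], so D(x) is not a factor of P(x). no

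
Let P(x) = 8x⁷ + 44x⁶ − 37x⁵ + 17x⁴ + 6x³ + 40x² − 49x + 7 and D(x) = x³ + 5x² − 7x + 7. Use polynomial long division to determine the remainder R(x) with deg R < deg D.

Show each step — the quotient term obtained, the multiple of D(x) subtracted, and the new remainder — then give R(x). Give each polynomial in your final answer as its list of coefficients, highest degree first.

Step 1: lead(8x⁷ + 44x⁶ − 37x⁵ + 17x⁴ + 6x³ + 40x² − 49x + 7) ÷ lead(D) = 8x⁷ ÷ x³ = 8x⁴. Subtract (8x⁴)·D = 8x⁷ + 40x⁶ − 56x⁵ + 56x⁴. Remainder: 4x⁶ + 19x⁵ − 39x⁴ + 6x³ + 40x² − 49x + 7.
Step 2: lead(4x⁶ + 19x⁵ − 39x⁴ + 6x³ + 40x² − 49x + 7) ÷ lead(D) = 4x⁶ ÷ x³ = 4x³. Subtract (4x³)·D = 4x⁶ + 20x⁵ − 28x⁴ + 28x³. Remainder: −x⁵ − 11x⁴ − 22x³ + 40x² − 49x + 7.
Step 3: lead(−x⁵ − 11x⁴ − 22x³ + 40x² − 49x + 7) ÷ lead(D) = −x⁵ ÷ x³ = −x². Subtract (−x²)·D = −x⁵ − 5x⁴ + 7x³ − 7x². Remainder: −6x⁴ − 29x³ + 47x² − 49x + 7.
Step 4: lead(−6x⁴ − 29x³ + 47x² − 49x + 7) ÷ lead(D) = −6x⁴ ÷ x³ = −6x. Subtract (−6x)·D = −6x⁴ − 30x³ + 42x² − 42x. Remainder: x³ + 5x² − 7x + 7.
Step 5: lead(x³ + 5x² − 7x + 7) ÷ lead(D) = x³ ÷ x³ = 1. Subtract (1)·D = x³ + 5x² − 7x + 7. Remainder: 0.

R = [0]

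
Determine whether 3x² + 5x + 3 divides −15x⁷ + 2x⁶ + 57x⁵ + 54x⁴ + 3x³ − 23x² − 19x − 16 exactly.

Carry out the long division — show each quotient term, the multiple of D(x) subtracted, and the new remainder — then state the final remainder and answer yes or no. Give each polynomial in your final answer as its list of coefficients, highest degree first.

Step 1: lead(−15x⁷ + 2x⁶ + 57x⁵ + 54x⁴ + 3x³ − 23x² − 19x − 16) ÷ lead(D) = −15x⁷ ÷ 3x² = −5x⁵. Subtract (−5x⁵)·D = −15x⁷ − 25x⁶ − 15x⁵. Remainder: 27x⁶ + 72x⁵ + 54x⁴ + 3x³ − 23x² − 19x − 16.
Step 2: lead(27x⁶ + 72x⁵ + 54x⁴ + 3x³ − 23x² − 19x − 16) ÷ lead(D) = 27x⁶ ÷ 3x² = 9x⁴. Subtract (9x⁴)·D = 27x⁶ + 45x⁵ + 27x⁴. Remainder: 27x⁵ + 27x⁴ + 3x³ − 23x² − 19x − 16.
Step 3: lead(27x⁵ + 27x⁴ + 3x³ − 23x² − 19x − 16) ÷ lead(D) = 27x⁵ ÷ 3x² = 9x³. Subtract (9x³)·D = 27x⁵ + 45x⁴ + 27x³. Remainder: −18x⁴ − 24x³ − 23x² − 19x − 16.
Step 4: lead(−18x⁴ − 24x³ − 23x² − 19x − 16) ÷ lead(D) = −18x⁴ ÷ 3x² = −6x². Subtract (−6x²)·D = −18x⁴ − 30x³ − 18x². Remainder: 6x³ − 5x² − 19x − 16.
Step 5: lead(6x³ − 5x² − 19x − 16) ÷ lead(D) = 6x³ ÷ 3x² = 2x. Subtract (2x)·D = 6x³ + 10x² + 6x. Remainder: −15x² − 25x − 16.
Step 6: lead(−15x² − 25x − 16) ÷ lead(D) = −15x² ÷ 3x² = −5. Subtract (−5)·D = −15x² − 25x − 15. Remainder: −1.

R = [-1], so D(x) is not a factor of P(x). no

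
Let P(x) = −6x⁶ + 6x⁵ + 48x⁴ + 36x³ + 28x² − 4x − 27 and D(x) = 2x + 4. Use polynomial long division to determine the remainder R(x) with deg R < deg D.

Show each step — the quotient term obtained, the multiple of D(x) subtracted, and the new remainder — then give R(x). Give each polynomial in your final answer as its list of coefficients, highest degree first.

Step 1: lead(−6x⁶ + 6x⁵ + 48x⁴ + 36x³ + 28x² − 4x − 27) ÷ lead(D) = −6x⁶ ÷ 2x = −3x⁵. Subtract (−3x⁵)·D = −6x⁶ − 12x⁵. Remainder: 18x⁵ + 48x⁴ + 36x³ + 28x² − 4x − 27.
Step 2: lead(18x⁵ + 48x⁴ + 36x³ + 28x² − 4x − 27) ÷ lead(D) = 18x⁵ ÷ 2x = 9x⁴. Subtract (9x⁴)·D = 18x⁵ + 36x⁴. Remainder: 12x⁴ + 36x³ + 28x² − 4x − 27.
Step 3: lead(12x⁴ + 36x³ + 28x² − 4x − 27) ÷ lead(D) = 12x⁴ ÷ 2x = 6x³. Subtract (6x³)·D = 12x⁴ + 24x³. Remainder: 12x³ + 28x² − 4x − 27.
Step 4: lead(12x³ + 28x² − 4x − 27) ÷ lead(D) = 12x³ ÷ 2x = 6x². Subtract (6x²)·D = 12x³ + 24x². Remainder: 4x² − 4x − 27.
Step 5: lead(4x² − 4x − 27) ÷ lead(D) = 4x² ÷ 2x = 2x. Subtract (2x)·D = 4x² + 8x. Remainder: −12x − 27.
Step 6: lead(−12x − 27) ÷ lead(D) = −12x ÷ 2x = −6. Subtract (−6)·D = −12x − 24. Remainder: −3.

R = [-3]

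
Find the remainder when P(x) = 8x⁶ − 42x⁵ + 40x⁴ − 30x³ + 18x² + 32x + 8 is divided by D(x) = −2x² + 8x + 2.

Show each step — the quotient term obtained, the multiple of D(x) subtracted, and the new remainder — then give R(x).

Step 1: lead(8x⁶ − 42x⁵ + 40x⁴ − 30x³ + 18x² + 32x + 8) ÷ lead(D) = 8x⁶ ÷ −2x² = −4x⁴. Subtract (−4x⁴)·D = 8x⁶ − 32x⁵ − 8x⁴. Remainder: −10x⁵ + 48x⁴ − 30x³ + 18x² + 32x + 8.
Step 2: lead(−10x⁵ + 48x⁴ − 30x³ + 18x² + 32x + 8) ÷ lead(D) = −10x⁵ ÷ −2x² = 5x³. Subtract (5x³)·D = −10x⁵ + 40x⁴ + 10x³. Remainder: 8x⁴ − 40x³ + 18x² + 32x + 8.
Step 3: lead(8x⁴ − 40x³ + 18x² + 32x + 8) ÷ lead(D) = 8x⁴ ÷ −2x² = −4x². Subtract (−4x²)·D = 8x⁴ − 32x³ − 8x². Remainder: −8x³ + 26x² + 32x + 8.
Step 4: lead(−8x³ + 26x² + 32x + 8) ÷ lead(D) = −8x³ ÷ −2x² = 4x. Subtract (4x)·D = −8x³ + 32x² + 8x. Remainder: −6x² + 24x + 8.
Step 5: lead(−6x² + 24x + 8) ÷ lead(D) = −6x² ÷ −2x² = 3. Subtract (3)·D = −6x² + 24x + 6. Remainder: 2.

R(x) = 2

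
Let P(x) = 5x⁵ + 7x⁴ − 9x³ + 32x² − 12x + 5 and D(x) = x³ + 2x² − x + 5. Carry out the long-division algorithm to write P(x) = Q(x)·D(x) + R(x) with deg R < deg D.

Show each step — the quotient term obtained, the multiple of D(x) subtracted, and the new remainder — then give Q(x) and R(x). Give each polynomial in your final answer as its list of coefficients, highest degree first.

Q = [5, -3, 2]; R = [5, -5]

Step 1: lead(5x⁵ + 7x⁴ − 9x³ + 32x² − 12x + 5) ÷ lead(D) = 5x⁵ ÷ x³ = 5x². Subtract (5x²)·D = 5x⁵ + 10x⁴ − 5x³ + 25x². Remainder: −3x⁴ − 4x³ + 7x² − 12x + 5.
Step 2: lead(−3x⁴ − 4x³ + 7x² − 12x + 5) ÷ lead(D) = −3x⁴ ÷ x³ = −3x. Subtract (−3x)·D = −3x⁴ − 6x³ + 3x² − 15x. Remainder: 2x³ + 4x² + 3x + 5.
Step 3: lead(2x³ + 4x² + 3x + 5) ÷ lead(D) = 2x³ ÷ x³ = 2. Subtract (2)·D = 2x³ + 4x² − 2x + 10. Remainder: 5x − 5.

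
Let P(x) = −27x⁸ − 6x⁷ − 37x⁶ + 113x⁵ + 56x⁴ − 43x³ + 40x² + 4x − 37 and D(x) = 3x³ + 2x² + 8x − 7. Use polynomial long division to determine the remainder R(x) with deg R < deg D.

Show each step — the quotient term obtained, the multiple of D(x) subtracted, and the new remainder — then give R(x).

Step 1: lead(−27x⁸ − 6x⁷ − 37x⁶ + 113x⁵ + 56x⁴ − 43x³ + 40x² + 4x − 37) ÷ lead(D) = −27x⁸ ÷ 3x³ = −9x⁵. Subtract (−9x⁵)·D = −27x⁸ − 18x⁷ − 72x⁶ + 63x⁵. Remainder: 12x⁷ + 35x⁶ + 50x⁵ + 56x⁴ − 43x³ + 40x² + 4x − 37.
Step 2: lead(12x⁷ + 35x⁶ + 50x⁵ + 56x⁴ − 43x³ + 40x² + 4x − 37) ÷ lead(D) = 12x⁷ ÷ 3x³ = 4x⁴. Subtract (4x⁴)·D = 12x⁷ + 8x⁶ + 32x⁵ − 28x⁴. Remainder: 27x⁶ + 18x⁵ + 84x⁴ − 43x³ + 40x² + 4x − 37.
Step 3: lead(27x⁶ + 18x⁵ + 84x⁴ − 43x³ + 40x² + 4x − 37) ÷ lead(D) = 27x⁶ ÷ 3x³ = 9x³. Subtract (9x³)·D = 27x⁶ + 18x⁵ + 72x⁴ − 63x³. Remainder: 12x⁴ + 20x³ + 40x² + 4x − 37.
Step 4: lead(12x⁴ + 20x³ + 40x² + 4x − 37) ÷ lead(D) = 12x⁴ ÷ 3x³ = 4x. Subtract (4x)·D = 12x⁴ + 8x³ + 32x² − 28x. Remainder: 12x³ + 8x² + 32x − 37.
Step 5: lead(12x³ + 8x² + 32x − 37) ÷ lead(D) = 12x³ ÷ 3x³ = 4. Subtract (4)·D = 12x³ + 8x² + 32x − 28. Remainder: −9.

R(x) = −9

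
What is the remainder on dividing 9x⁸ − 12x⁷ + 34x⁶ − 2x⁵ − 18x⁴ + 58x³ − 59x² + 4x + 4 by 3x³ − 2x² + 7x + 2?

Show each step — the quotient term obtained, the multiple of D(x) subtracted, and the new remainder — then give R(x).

Step 1: lead(9x⁸ − 12x⁷ + 34x⁶ − 2x⁵ − 18x⁴ + 58x³ − 59x² + 4x + 4) ÷ lead(D) = 9x⁸ ÷ 3x³ = 3x⁵. Subtract (3x⁵)·D = 9x⁸ − 6x⁷ + 21x⁶ + 6x⁵. Remainder: −6x⁷ + 13x⁶ − 8x⁵ − 18x⁴ + 58x³ − 59x² + 4x + 4.
Step 2: lead(−6x⁷ + 13x⁶ − 8x⁵ − 18x⁴ + 58x³ − 59x² + 4x + 4) ÷ lead(D) = −6x⁷ ÷ 3x³ = −2x⁴. Subtract (−2x⁴)·D = −6x⁷ + 4x⁶ − 14x⁵ − 4x⁴. Remainder: 9x⁶ + 6x⁵ − 14x⁴ + 58x³ − 59x² + 4x + 4.
Step 3: lead(9x⁶ + 6x⁵ − 14x⁴ + 58x³ − 59x² + 4x + 4) ÷ lead(D) = 9x⁶ ÷ 3x³ = 3x³. Subtract (3x³)·D = 9x⁶ − 6x⁵ + 21x⁴ + 6x³. Remainder: 12x⁵ − 35x⁴ + 52x³ − 59x² + 4x + 4.
Step 4: lead(12x⁵ − 35x⁴ + 52x³ − 59x² + 4x + 4) ÷ lead(D) = 12x⁵ ÷ 3x³ = 4x². Subtract (4x²)·D = 12x⁵ − 8x⁴ + 28x³ + 8x². Remainder: −27x⁴ + 24x³ − 67x² + 4x + 4.
Step 5: lead(−27x⁴ + 24x³ − 67x² + 4x + 4) ÷ lead(D) = −27x⁴ ÷ 3x³ = −9x. Subtract (−9x)·D = −27x⁴ + 18x³ − 63x² − 18x. Remainder: 6x³ − 4x² + 22x + 4.
Step 6: lead(6x³ − 4x² + 22x + 4) ÷ lead(D) = 6x³ ÷ 3x³ = 2. Subtract (2)·D = 6x³ − 4x² + 14x + 4. Remainder: 8x.

R(x) = 8x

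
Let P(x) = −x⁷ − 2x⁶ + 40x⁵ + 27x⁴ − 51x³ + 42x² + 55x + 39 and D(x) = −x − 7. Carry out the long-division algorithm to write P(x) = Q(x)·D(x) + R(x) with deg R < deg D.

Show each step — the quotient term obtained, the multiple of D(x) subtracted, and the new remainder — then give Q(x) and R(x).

Step 1: lead(−x⁷ − 2x⁶ + 40x⁵ + 27x⁴ − 51x³ + 42x² + 55x + 39) ÷ lead(D) = −x⁷ ÷ −x = x⁶. Subtract (x⁶)·D = −x⁷ − 7x⁶. Remainder: 5x⁶ + 40x⁵ + 27x⁴ − 51x³ + 42x² + 55x + 39.
Step 2: lead(5x⁶ + 40x⁵ + 27x⁴ − 51x³ + 42x² + 55x + 39) ÷ lead(D) = 5x⁶ ÷ −x = −5x⁵. Subtract (−5x⁵)·D = 5x⁶ + 35x⁵. Remainder: 5x⁵ + 27x⁴ − 51x³ + 42x² + 55x + 39.
Step 3: lead(5x⁵ + 27x⁴ − 51x³ + 42x² + 55x + 39) ÷ lead(D) = 5x⁵ ÷ −x = −5x⁴. Subtract (−5x⁴)·D = 5x⁵ + 35x⁴. Remainder: −8x⁴ − 51x³ + 42x² + 55x + 39.
Step 4: lead(−8x⁴ − 51x³ + 42x² + 55x + 39) ÷ lead(D) = −8x⁴ ÷ −x = 8x³. Subtract (8x³)·D = −8x⁴ − 56x³. Remainder: 5x³ + 42x² + 55x + 39.
Step 5: lead(5x³ + 42x² + 55x + 39) ÷ lead(D) = 5x³ ÷ −x = −5x². Subtract (−5x²)·D = 5x³ + 35x². Remainder: 7x² + 55x + 39.
Step 6: lead(7x² + 55x + 39) ÷ lead(D) = 7x² ÷ −x = −7x. Subtract (−7x)·D = 7x² + 49x. Remainder: 6x + 39.
Step 7: lead(6x + 39) ÷ lead(D) = 6x ÷ −x = −6. Subtract (−6)·D = 6x + 42. Remainder: −3.

Q(x) = x⁶ − 5x⁵ − 5x⁴ + 8x³ − 5x² − 7x − 6; R(x) = −3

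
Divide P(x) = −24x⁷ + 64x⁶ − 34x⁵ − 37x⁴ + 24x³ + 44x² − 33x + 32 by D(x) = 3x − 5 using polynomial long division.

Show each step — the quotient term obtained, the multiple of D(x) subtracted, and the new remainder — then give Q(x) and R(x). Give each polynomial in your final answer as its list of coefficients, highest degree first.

Step 1: lead(−24x⁷ + 64x⁶ − 34x⁵ − 37x⁴ + 24x³ + 44x² − 33x + 32) ÷ lead(D) = −24x⁷ ÷ 3x = −8x⁶. Subtract (−8x⁶)·D = −24x⁷ + 40x⁶. Remainder: 24x⁶ − 34x⁵ − 37x⁴ + 24x³ + 44x² − 33x + 32.
Step 2: lead(24x⁶ − 34x⁵ − 37x⁴ + 24x³ + 44x² − 33x + 32) ÷ lead(D) = 24x⁶ ÷ 3x = 8x⁵. Subtract (8x⁵)·D = 24x⁶ − 40x⁵. Remainder: 6x⁵ − 37x⁴ + 24x³ + 44x² − 33x + 32.
Step 3: lead(6x⁵ − 37x⁴ + 24x³ + 44x² − 33x + 32) ÷ lead(D) = 6x⁵ ÷ 3x = 2x⁴. Subtract (2x⁴)·D = 6x⁵ − 10x⁴. Remainder: −27x⁴ + 24x³ + 44x² − 33x + 32.
Step 4: lead(−27x⁴ + 24x³ + 44x² − 33x + 32) ÷ lead(D) = −27x⁴ ÷ 3x = −9x³. Subtract (−9x³)·D = −27x⁴ + 45x³. Remainder: −21x³ + 44x² − 33x + 32.
Step 5: lead(−21x³ + 44x² − 33x + 32) ÷ lead(D) = −21x³ ÷ 3x = −7x². Subtract (−7x²)·D = −21x³ + 35x². Remainder: 9x² − 33x + 32.
Step 6: lead(9x² − 33x + 32) ÷ lead(D) = 9x² ÷ 3x = 3x. Subtract (3x)·D = 9x² − 15x. Remainder: −18x + 32.
Step 7: lead(−18x + 32) ÷ lead(D) = −18x ÷ 3x = −6. Subtract (−6)·D = −18x + 30. Remainder: 2.

Q = [-8, 8, 2, -9, -7, 3, -6]; R = [2]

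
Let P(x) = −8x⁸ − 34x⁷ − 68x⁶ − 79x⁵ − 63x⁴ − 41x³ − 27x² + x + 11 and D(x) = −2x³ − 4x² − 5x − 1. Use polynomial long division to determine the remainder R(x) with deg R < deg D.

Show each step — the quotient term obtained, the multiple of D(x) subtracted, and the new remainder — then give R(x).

R(x) = −2x² − 3x + 9

Step 1: lead(−8x⁸ − 34x⁷ − 68x⁶ − 79x⁵ − 63x⁴ − 41x³ − 27x² + x + 11) ÷ lead(D) = −8x⁸ ÷ −2x³ = 4x⁵. Subtract (4x⁵)·D = −8x⁸ − 16x⁷ − 20x⁶ − 4x⁵. Remainder: −18x⁷ − 48x⁶ − 75x⁵ − 63x⁴ − 41x³ − 27x² + x + 11.
Step 2: lead(−18x⁷ − 48x⁶ − 75x⁵ − 63x⁴ − 41x³ − 27x² + x + 11) ÷ lead(D) = −18x⁷ ÷ −2x³ = 9x⁴. Subtract (9x⁴)·D = −18x⁷ − 36x⁶ − 45x⁵ − 9x⁴. Remainder: −12x⁶ − 30x⁵ − 54x⁴ − 41x³ − 27x² + x + 11.
Step 3: lead(−12x⁶ − 30x⁵ − 54x⁴ − 41x³ − 27x² + x + 11) ÷ lead(D) = −12x⁶ ÷ −2x³ = 6x³. Subtract (6x³)·D = −12x⁶ − 24x⁵ − 30x⁴ − 6x³. Remainder: −6x⁵ − 24x⁴ − 35x³ − 27x² + x + 11.
Step 4: lead(−6x⁵ − 24x⁴ − 35x³ − 27x² + x + 11) ÷ lead(D) = −6x⁵ ÷ −2x³ = 3x². Subtract (3x²)·D = −6x⁵ − 12x⁴ − 15x³ − 3x². Remainder: −12x⁴ − 20x³ − 24x² + x + 11.
Step 5: lead(−12x⁴ − 20x³ − 24x² + x + 11) ÷ lead(D) = −12x⁴ ÷ −2x³ = 6x. Subtract (6x)·D = −12x⁴ − 24x³ − 30x² − 6x. Remainder: 4x³ + 6x² + 7x + 11.
Step 6: lead(4x³ + 6x² + 7x + 11) ÷ lead(D) = 4x³ ÷ −2x³ = −2. Subtract (−2)·D = 4x³ + 8x² + 10x + 2. Remainder: −2x² − 3x + 9.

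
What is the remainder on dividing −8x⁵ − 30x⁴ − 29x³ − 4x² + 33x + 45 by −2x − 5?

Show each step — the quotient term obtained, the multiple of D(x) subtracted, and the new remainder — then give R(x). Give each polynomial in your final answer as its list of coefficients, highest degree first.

Step 1: lead(−8x⁵ − 30x⁴ − 29x³ − 4x² + 33x + 45) ÷ lead(D) = −8x⁵ ÷ −2x = 4x⁴. Subtract (4x⁴)·D = −8x⁵ − 20x⁴. Remainder: −10x⁴ − 29x³ − 4x² + 33x + 45.
Step 2: lead(−10x⁴ − 29x³ − 4x² + 33x + 45) ÷ lead(D) = −10x⁴ ÷ −2x = 5x³. Subtract (5x³)·D = −10x⁴ − 25x³. Remainder: −4x³ − 4x² + 33x + 45.
Step 3: lead(−4x³ − 4x² + 33x + 45) ÷ lead(D) = −4x³ ÷ −2x = 2x². Subtract (2x²)·D = −4x³ − 10x². Remainder: 6x² + 33x + 45.
Step 4: lead(6x² + 33x + 45) ÷ lead(D) = 6x² ÷ −2x = −3x. Subtract (−3x)·D = 6x² + 15x. Remainder: 18x + 45.
Step 5: lead(18x + 45) ÷ lead(D) = 18x ÷ −2x = −9. Subtract (−9)·D = 18x + 45. Remainder: 0.

R = [0]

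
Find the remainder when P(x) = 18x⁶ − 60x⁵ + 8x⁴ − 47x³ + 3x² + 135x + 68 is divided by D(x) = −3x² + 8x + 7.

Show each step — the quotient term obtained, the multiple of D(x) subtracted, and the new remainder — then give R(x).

Step 1: lead(18x⁶ − 60x⁵ + 8x⁴ − 47x³ + 3x² + 135x + 68) ÷ lead(D) = 18x⁶ ÷ −3x² = −6x⁴. Subtract (−6x⁴)·D = 18x⁶ − 48x⁵ − 42x⁴. Remainder: −12x⁵ + 50x⁴ − 47x³ + 3x² + 135x + 68.
Step 2: lead(−12x⁵ + 50x⁴ − 47x³ + 3x² + 135x + 68) ÷ lead(D) = −12x⁵ ÷ −3x² = 4x³. Subtract (4x³)·D = −12x⁵ + 32x⁴ + 28x³. Remainder: 18x⁴ − 75x³ + 3x² + 135x + 68.
Step 3: lead(18x⁴ − 75x³ + 3x² + 135x + 68) ÷ lead(D) = 18x⁴ ÷ −3x² = −6x². Subtract (−6x²)·D = 18x⁴ − 48x³ − 42x². Remainder: −27x³ + 45x² + 135x + 68.
Step 4: lead(−27x³ + 45x² + 135x + 68) ÷ lead(D) = −27x³ ÷ −3x² = 9x. Subtract (9x)·D = −27x³ + 72x² + 63x. Remainder: −27x² + 72x + 68.
Step 5: lead(−27x² + 72x + 68) ÷ lead(D) = −27x² ÷ −3x² = 9. Subtract (9)·D = −27x² + 72x + 63. Remainder: 5.

R(x) = 5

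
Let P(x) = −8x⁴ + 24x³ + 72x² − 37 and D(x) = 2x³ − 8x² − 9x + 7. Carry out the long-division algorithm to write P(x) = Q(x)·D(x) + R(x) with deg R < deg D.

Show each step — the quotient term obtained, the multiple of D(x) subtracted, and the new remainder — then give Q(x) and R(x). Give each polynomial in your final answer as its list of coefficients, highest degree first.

Q = [-4, -4]; R = [4, -8, -9]

Step 1: lead(−8x⁴ + 24x³ + 72x² − 37) ÷ lead(D) = −8x⁴ ÷ 2x³ = −4x. Subtract (−4x)·D = −8x⁴ + 32x³ + 36x² − 28x. Remainder: −8x³ + 36x² + 28x − 37.
Step 2: lead(−8x³ + 36x² + 28x − 37) ÷ lead(D) = −8x³ ÷ 2x³ = −4. Subtract (−4)·D = −8x³ + 32x² + 36x − 28. Remainder: 4x² − 8x − 9.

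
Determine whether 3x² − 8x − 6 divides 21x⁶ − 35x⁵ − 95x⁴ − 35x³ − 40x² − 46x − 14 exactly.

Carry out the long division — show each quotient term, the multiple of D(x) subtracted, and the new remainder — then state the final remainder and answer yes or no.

Step 1: lead(21x⁶ − 35x⁵ − 95x⁴ − 35x³ − 40x² − 46x − 14) ÷ lead(D) = 21x⁶ ÷ 3x² = 7x⁴. Subtract (7x⁴)·D = 21x⁶ − 56x⁵ − 42x⁴. Remainder: 21x⁵ − 53x⁴ − 35x³ − 40x² − 46x − 14.
Step 2: lead(21x⁵ − 53x⁴ − 35x³ − 40x² − 46x − 14) ÷ lead(D) = 21x⁵ ÷ 3x² = 7x³. Subtract (7x³)·D = 21x⁵ − 56x⁴ − 42x³. Remainder: 3x⁴ + 7x³ − 40x² − 46x − 14.
Step 3: lead(3x⁴ + 7x³ − 40x² − 46x − 14) ÷ lead(D) = 3x⁴ ÷ 3x² = x². Subtract (x²)·D = 3x⁴ − 8x³ − 6x². Remainder: 15x³ − 34x² − 46x − 14.
Step 4: lead(15x³ − 34x² − 46x − 14) ÷ lead(D) = 15x³ ÷ 3x² = 5x. Subtract (5x)·D = 15x³ − 40x² − 30x. Remainder: 6x² − 16x − 14.
Step 5: lead(6x² − 16x − 14) ÷ lead(D) = 6x² ÷ 3x² = 2. Subtract (2)·D = 6x² − 16x − 12. Remainder: −2.

R(x) = −2, so D(x) is not a factor of P(x). no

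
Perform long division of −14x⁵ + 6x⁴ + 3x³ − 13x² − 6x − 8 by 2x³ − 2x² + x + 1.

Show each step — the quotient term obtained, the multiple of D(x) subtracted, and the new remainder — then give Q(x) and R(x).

Step 1: lead(−14x⁵ + 6x⁴ + 3x³ − 13x² − 6x − 8) ÷ lead(D) = −14x⁵ ÷ 2x³ = −7x². Subtract (−7x²)·D = −14x⁵ + 14x⁴ − 7x³ − 7x². Remainder: −8x⁴ + 10x³ − 6x² − 6x − 8.
Step 2: lead(−8x⁴ + 10x³ − 6x² − 6x − 8) ÷ lead(D) = −8x⁴ ÷ 2x³ = −4x. Subtract (−4x)·D = −8x⁴ + 8x³ − 4x² − 4x. Remainder: 2x³ − 2x² − 2x − 8.
Step 3: lead(2x³ − 2x² − 2x − 8) ÷ lead(D) = 2x³ ÷ 2x³ = 1. Subtract (1)·D = 2x³ − 2x² + x + 1. Remainder: −3x − 9.

Q(x) = −7x² − 4x + 1; R(x) = −3x − 9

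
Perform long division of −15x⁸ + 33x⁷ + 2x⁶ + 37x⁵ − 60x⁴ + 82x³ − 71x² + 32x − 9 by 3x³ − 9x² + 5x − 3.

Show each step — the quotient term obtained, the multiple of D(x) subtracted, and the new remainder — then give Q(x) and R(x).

Q(x) = −5x⁵ − 4x⁴ − 3x³ + 5x² − 4x + 4; R(x) = 3

Step 1: lead(−15x⁸ + 33x⁷ + 2x⁶ + 37x⁵ − 60x⁴ + 82x³ − 71x² + 32x − 9) ÷ lead(D) = −15x⁸ ÷ 3x³ = −5x⁵. Subtract (−5x⁵)·D = −15x⁸ + 45x⁷ − 25x⁶ + 15x⁵. Remainder: −12x⁷ + 27x⁶ + 22x⁵ − 60x⁴ + 82x³ − 71x² + 32x − 9.
Step 2: lead(−12x⁷ + 27x⁶ + 22x⁵ − 60x⁴ + 82x³ − 71x² + 32x − 9) ÷ lead(D) = −12x⁷ ÷ 3x³ = −4x⁴. Subtract (−4x⁴)·D = −12x⁷ + 36x⁶ − 20x⁵ + 12x⁴. Remainder: −9x⁶ + 42x⁵ − 72x⁴ + 82x³ − 71x² + 32x − 9.
Step 3: lead(−9x⁶ + 42x⁵ − 72x⁴ + 82x³ − 71x² + 32x − 9) ÷ lead(D) = −9x⁶ ÷ 3x³ = −3x³. Subtract (−3x³)·D = −9x⁶ + 27x⁵ − 15x⁴ + 9x³. Remainder: 15x⁵ − 57x⁴ + 73x³ − 71x² + 32x − 9.
Step 4: lead(15x⁵ − 57x⁴ + 73x³ − 71x² + 32x − 9) ÷ lead(D) = 15x⁵ ÷ 3x³ = 5x². Subtract (5x²)·D = 15x⁵ − 45x⁴ + 25x³ − 15x². Remainder: −12x⁴ + 48x³ − 56x² + 32x − 9.
Step 5: lead(−12x⁴ + 48x³ − 56x² + 32x − 9) ÷ lead(D) = −12x⁴ ÷ 3x³ = −4x. Subtract (−4x)·D = −12x⁴ + 36x³ − 20x² + 12x. Remainder: 12x³ − 36x² + 20x − 9.
Step 6: lead(12x³ − 36x² + 20x − 9) ÷ lead(D) = 12x³ ÷ 3x³ = 4. Subtract (4)·D = 12x³ − 36x² + 20x − 12. Remainder: 3.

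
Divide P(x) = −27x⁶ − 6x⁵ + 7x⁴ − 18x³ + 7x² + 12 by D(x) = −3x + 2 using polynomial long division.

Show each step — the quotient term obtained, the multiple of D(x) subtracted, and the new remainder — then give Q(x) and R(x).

Q(x) = 9x⁵ + 8x⁴ + 3x³ + 8x² + 3x + 2; R(x) = 8

Step 1: lead(−27x⁶ − 6x⁵ + 7x⁴ − 18x³ + 7x² + 12) ÷ lead(D) = −27x⁶ ÷ −3x = 9x⁵. Subtract (9x⁵)·D = −27x⁶ + 18x⁵. Remainder: −24x⁵ + 7x⁴ − 18x³ + 7x² + 12.
Step 2: lead(−24x⁵ + 7x⁴ − 18x³ + 7x² + 12) ÷ lead(D) = −24x⁵ ÷ −3x = 8x⁴. Subtract (8x⁴)·D = −24x⁵ + 16x⁴. Remainder: −9x⁴ − 18x³ + 7x² + 12.
Step 3: lead(−9x⁴ − 18x³ + 7x² + 12) ÷ lead(D) = −9x⁴ ÷ −3x = 3x³. Subtract (3x³)·D = −9x⁴ + 6x³. Remainder: −24x³ + 7x² + 12.
Step 4: lead(−24x³ + 7x² + 12) ÷ lead(D) = −24x³ ÷ −3x = 8x². Subtract (8x²)·D = −24x³ + 16x². Remainder: −9x² + 12.
Step 5: lead(−9x² + 12) ÷ lead(D) = −9x² ÷ −3x = 3x. Subtract (3x)·D = −9x² + 6x. Remainder: −6x + 12.
Step 6: lead(−6x + 12) ÷ lead(D) = −6x ÷ −3x = 2. Subtract (2)·D = −6x + 4. Remainder: 8.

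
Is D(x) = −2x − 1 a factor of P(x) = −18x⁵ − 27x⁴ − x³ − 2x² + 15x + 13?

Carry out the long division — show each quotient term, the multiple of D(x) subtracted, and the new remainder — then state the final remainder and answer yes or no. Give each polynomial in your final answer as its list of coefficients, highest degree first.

Step 1: lead(−18x⁵ − 27x⁴ − x³ − 2x² + 15x + 13) ÷ lead(D) = −18x⁵ ÷ −2x = 9x⁴. Subtract (9x⁴)·D = −18x⁵ − 9x⁴. Remainder: −18x⁴ − x³ − 2x² + 15x + 13.
Step 2: lead(−18x⁴ − x³ − 2x² + 15x + 13) ÷ lead(D) = −18x⁴ ÷ −2x = 9x³. Subtract (9x³)·D = −18x⁴ − 9x³. Remainder: 8x³ − 2x² + 15x + 13.
Step 3: lead(8x³ − 2x² + 15x + 13) ÷ lead(D) = 8x³ ÷ −2x = −4x². Subtract (−4x²)·D = 8x³ + 4x². Remainder: −6x² + 15x + 13.
Step 4: lead(−6x² + 15x + 13) ÷ lead(D) = −6x² ÷ −2x = 3x. Subtract (3x)·D = −6x² − 3x. Remainder: 18x + 13.
Step 5: lead(18x + 13) ÷ lead(D) = 18x ÷ −2x = −9. Subtract (−9)·D = 18x + 9. Remainder: 4.

R = [4], so D(x) is not a factor of P(x). no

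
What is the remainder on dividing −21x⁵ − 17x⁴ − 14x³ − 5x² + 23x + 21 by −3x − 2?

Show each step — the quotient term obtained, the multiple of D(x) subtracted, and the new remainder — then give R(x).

R(x) = 7

Step 1: lead(−21x⁵ − 17x⁴ − 14x³ − 5x² + 23x + 21) ÷ lead(D) = −21x⁵ ÷ −3x = 7x⁴. Subtract (7x⁴)·D = −21x⁵ − 14x⁴. Remainder: −3x⁴ − 14x³ − 5x² + 23x + 21.
Step 2: lead(−3x⁴ − 14x³ − 5x² + 23x + 21) ÷ lead(D) = −3x⁴ ÷ −3x = x³. Subtract (x³)·D = −3x⁴ − 2x³. Remainder: −12x³ − 5x² + 23x + 21.
Step 3: lead(−12x³ − 5x² + 23x + 21) ÷ lead(D) = −12x³ ÷ −3x = 4x². Subtract (4x²)·D = −12x³ − 8x². Remainder: 3x² + 23x + 21.
Step 4: lead(3x² + 23x + 21) ÷ lead(D) = 3x² ÷ −3x = −x. Subtract (−x)·D = 3x² + 2x. Remainder: 21x + 21.
Step 5: lead(21x + 21) ÷ lead(D) = 21x ÷ −3x = −7. Subtract (−7)·D = 21x + 14. Remainder: 7.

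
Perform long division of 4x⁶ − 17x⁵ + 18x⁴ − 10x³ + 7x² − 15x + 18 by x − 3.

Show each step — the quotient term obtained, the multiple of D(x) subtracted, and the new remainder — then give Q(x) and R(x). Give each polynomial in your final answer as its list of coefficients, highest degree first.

Q = [4, -5, 3, -1, 4, -3]; R = [9]

Step 1: lead(4x⁶ − 17x⁵ + 18x⁴ − 10x³ + 7x² − 15x + 18) ÷ lead(D) = 4x⁶ ÷ x = 4x⁵. Subtract (4x⁵)·D = 4x⁶ − 12x⁵. Remainder: −5x⁵ + 18x⁴ − 10x³ + 7x² − 15x + 18.
Step 2: lead(−5x⁵ + 18x⁴ − 10x³ + 7x² − 15x + 18) ÷ lead(D) = −5x⁵ ÷ x = −5x⁴. Subtract (−5x⁴)·D = −5x⁵ + 15x⁴. Remainder: 3x⁴ − 10x³ + 7x² − 15x + 18.
Step 3: lead(3x⁴ − 10x³ + 7x² − 15x + 18) ÷ lead(D) = 3x⁴ ÷ x = 3x³. Subtract (3x³)·D = 3x⁴ − 9x³. Remainder: −x³ + 7x² − 15x + 18.
Step 4: lead(−x³ + 7x² − 15x + 18) ÷ lead(D) = −x³ ÷ x = −x². Subtract (−x²)·D = −x³ + 3x². Remainder: 4x² − 15x + 18.
Step 5: lead(4x² − 15x + 18) ÷ lead(D) = 4x² ÷ x = 4x. Subtract (4x)·D = 4x² − 12x. Remainder: −3x + 18.
Step 6: lead(−3x + 18) ÷ lead(D) = −3x ÷ x = −3. Subtract (−3)·D = −3x + 9. Remainder: 9.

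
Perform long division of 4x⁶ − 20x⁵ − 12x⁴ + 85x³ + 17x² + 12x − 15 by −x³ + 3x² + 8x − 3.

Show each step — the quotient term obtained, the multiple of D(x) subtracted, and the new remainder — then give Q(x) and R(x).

Q(x) = −4x³ + 8x² + 4x + 3; R(x) = −6

Step 1: lead(4x⁶ − 20x⁵ − 12x⁴ + 85x³ + 17x² + 12x − 15) ÷ lead(D) = 4x⁶ ÷ −x³ = −4x³. Subtract (−4x³)·D = 4x⁶ − 12x⁵ − 32x⁴ + 12x³. Remainder: −8x⁵ + 20x⁴ + 73x³ + 17x² + 12x − 15.
Step 2: lead(−8x⁵ + 20x⁴ + 73x³ + 17x² + 12x − 15) ÷ lead(D) = −8x⁵ ÷ −x³ = 8x². Subtract (8x²)·D = −8x⁵ + 24x⁴ + 64x³ − 24x². Remainder: −4x⁴ + 9x³ + 41x² + 12x − 15.
Step 3: lead(−4x⁴ + 9x³ + 41x² + 12x − 15) ÷ lead(D) = −4x⁴ ÷ −x³ = 4x. Subtract (4x)·D = −4x⁴ + 12x³ + 32x² − 12x. Remainder: −3x³ + 9x² + 24x − 15.
Step 4: lead(−3x³ + 9x² + 24x − 15) ÷ lead(D) = −3x³ ÷ −x³ = 3. Subtract (3)·D = −3x³ + 9x² + 24x − 9. Remainder: −6.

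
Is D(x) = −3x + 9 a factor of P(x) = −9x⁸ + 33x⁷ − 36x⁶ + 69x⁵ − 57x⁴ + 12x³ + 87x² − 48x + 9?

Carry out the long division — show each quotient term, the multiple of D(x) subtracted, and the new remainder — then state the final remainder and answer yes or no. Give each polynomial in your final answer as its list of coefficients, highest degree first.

Step 1: lead(−9x⁸ + 33x⁷ − 36x⁶ + 69x⁵ − 57x⁴ + 12x³ + 87x² − 48x + 9) ÷ lead(D) = −9x⁸ ÷ −3x = 3x⁷. Subtract (3x⁷)·D = −9x⁸ + 27x⁷. Remainder: 6x⁷ − 36x⁶ + 69x⁵ − 57x⁴ + 12x³ + 87x² − 48x + 9.
Step 2: lead(6x⁷ − 36x⁶ + 69x⁵ − 57x⁴ + 12x³ + 87x² − 48x + 9) ÷ lead(D) = 6x⁷ ÷ −3x = −2x⁶. Subtract (−2x⁶)·D = 6x⁷ − 18x⁶. Remainder: −18x⁶ + 69x⁵ − 57x⁴ + 12x³ + 87x² − 48x + 9.
Step 3: lead(−18x⁶ + 69x⁵ − 57x⁴ + 12x³ + 87x² − 48x + 9) ÷ lead(D) = −18x⁶ ÷ −3x = 6x⁵. Subtract (6x⁵)·D = −18x⁶ + 54x⁵. Remainder: 15x⁵ − 57x⁴ + 12x³ + 87x² − 48x + 9.
Step 4: lead(15x⁵ − 57x⁴ + 12x³ + 87x² − 48x + 9) ÷ lead(D) = 15x⁵ ÷ −3x = −5x⁴. Subtract (−5x⁴)·D = 15x⁵ − 45x⁴. Remainder: −12x⁴ + 12x³ + 87x² − 48x + 9.
Step 5: lead(−12x⁴ + 12x³ + 87x² − 48x + 9) ÷ lead(D) = −12x⁴ ÷ −3x = 4x³. Subtract (4x³)·D = −12x⁴ + 36x³. Remainder: −24x³ + 87x² − 48x + 9.
Step 6: lead(−24x³ + 87x² − 48x + 9) ÷ lead(D) = −24x³ ÷ −3x = 8x². Subtract (8x²)·D = −24x³ + 72x². Remainder: 15x² − 48x + 9.
Step 7: lead(15x² − 48x + 9) ÷ lead(D) = 15x² ÷ −3x = −5x. Subtract (−5x)·D = 15x² − 45x. Remainder: −3x + 9.
Step 8: lead(−3x + 9) ÷ lead(D) = −3x ÷ −3x = 1. Subtract (1)·D = −3x + 9. Remainder: 0.

R = [0], so D(x) is a factor of P(x). yes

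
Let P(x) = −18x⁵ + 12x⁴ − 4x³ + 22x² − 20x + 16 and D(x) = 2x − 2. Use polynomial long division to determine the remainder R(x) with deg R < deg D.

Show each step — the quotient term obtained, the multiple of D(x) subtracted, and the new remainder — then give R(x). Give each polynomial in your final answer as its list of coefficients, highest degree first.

R = [8]

Step 1: lead(−18x⁵ + 12x⁴ − 4x³ + 22x² − 20x + 16) ÷ lead(D) = −18x⁵ ÷ 2x = −9x⁴. Subtract (−9x⁴)·D = −18x⁵ + 18x⁴. Remainder: −6x⁴ − 4x³ + 22x² − 20x + 16.
Step 2: lead(−6x⁴ − 4x³ + 22x² − 20x + 16) ÷ lead(D) = −6x⁴ ÷ 2x = −3x³. Subtract (−3x³)·D = −6x⁴ + 6x³. Remainder: −10x³ + 22x² − 20x + 16.
Step 3: lead(−10x³ + 22x² − 20x + 16) ÷ lead(D) = −10x³ ÷ 2x = −5x². Subtract (−5x²)·D = −10x³ + 10x². Remainder: 12x² − 20x + 16.
Step 4: lead(12x² − 20x + 16) ÷ lead(D) = 12x² ÷ 2x = 6x. Subtract (6x)·D = 12x² − 12x. Remainder: −8x + 16.
Step 5: lead(−8x + 16) ÷ lead(D) = −8x ÷ 2x = −4. Subtract (−4)·D = −8x + 8. Remainder: 8.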